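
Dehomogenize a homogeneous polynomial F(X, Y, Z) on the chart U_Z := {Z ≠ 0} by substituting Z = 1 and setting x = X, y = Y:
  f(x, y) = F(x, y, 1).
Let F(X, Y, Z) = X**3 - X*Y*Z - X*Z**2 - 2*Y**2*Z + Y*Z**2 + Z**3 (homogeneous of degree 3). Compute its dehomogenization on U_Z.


f(x, y) = x**3 - x*y - x - 2*y**2 + y + 1

On U_Z we set Z = 1. Each monomial c·X^i·Y^j·Z^k in F becomes c·x^i·y^j·1^k = c·x^i·y^j.
Substituting Z = 1: F(X, Y, 1) = x**3 - x*y - x - 2*y**2 + y + 1.
Note: deg(f) ≤ deg(F) = 3; strict inequality happens when F is divisible by Z (lost terms).


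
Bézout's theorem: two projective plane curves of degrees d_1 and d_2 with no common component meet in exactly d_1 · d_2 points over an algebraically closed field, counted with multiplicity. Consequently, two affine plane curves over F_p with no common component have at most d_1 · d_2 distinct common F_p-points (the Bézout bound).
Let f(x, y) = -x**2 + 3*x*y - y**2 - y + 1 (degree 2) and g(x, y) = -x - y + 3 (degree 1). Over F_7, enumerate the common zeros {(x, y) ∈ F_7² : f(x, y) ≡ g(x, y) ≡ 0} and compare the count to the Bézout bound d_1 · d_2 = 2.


Common zeros: {(1, 2), (5, 5)}; count = 2; Bézout bound = 2.

deg(f) = 2, deg(g) = 1, so Bézout bound = 2.
Scan x ∈ F_7. For each x, list the y ∈ F_7 with f(x, y) ≡ 0 and those with g(x, y) ≡ 0 (mod 7); the common zeros in that column are the intersection.
  x = 0: f ≡ 0 at y ∈ ∅; g ≡ 0 at y ∈ {3}; common: ∅.
  x = 1: f ≡ 0 at y ∈ {0, 2}; g ≡ 0 at y ∈ {2}; common: {2}.
  x = 2: f ≡ 0 at y ∈ ∅; g ≡ 0 at y ∈ {1}; common: ∅.
  x = 3: f ≡ 0 at y ∈ {3, 5}; g ≡ 0 at y ∈ {0}; common: ∅.
  x = 4: f ≡ 0 at y ∈ ∅; g ≡ 0 at y ∈ {6}; common: ∅.
  x = 5: f ≡ 0 at y ∈ {2, 5}; g ≡ 0 at y ∈ {5}; common: {5}.
  x = 6: f ≡ 0 at y ∈ {0, 3}; g ≡ 0 at y ∈ {4}; common: ∅.
Collecting: common zeros = {(1, 2), (5, 5)}, so the count is 2.
Comparison with the Bézout bound: 2 ≤ 2 = deg(f)·deg(g), as expected for curves with no common component (the bound is attained).


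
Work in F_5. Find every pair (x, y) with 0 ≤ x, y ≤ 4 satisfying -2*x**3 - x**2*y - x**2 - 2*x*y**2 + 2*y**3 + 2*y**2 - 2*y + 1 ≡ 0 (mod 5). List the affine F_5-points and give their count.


Affine F_5-points: {(2, 1), (3, 1), (4, 1)}; count = 3.

For each of the 25 pairs (x, y) ∈ F_5², evaluate f(x, y) mod 5. Record the zeros.
  x = 0: [0↦1, 1↦3, 2↦1, 3↦2, 4↦3]  zeros at y ∈ ∅
  x = 1: [0↦3, 1↦2, 2↦3, 3↦3, 4↦4]  zeros at y ∈ ∅
  x = 2: [0↦1, 1↦0, 2↦2, 3↦4, 4↦3]  zeros at y ∈ {1}
  x = 3: [0↦3, 1↦0, 2↦1, 3↦3, 4↦3]  zeros at y ∈ {1}
  x = 4: [0↦2, 1↦0, 2↦3, 3↦3, 4↦2]  zeros at y ∈ {1}
Collecting zeros: affine points = {(2, 1), (3, 1), (4, 1)}.
Total count |C(F_5)_aff| = 3.


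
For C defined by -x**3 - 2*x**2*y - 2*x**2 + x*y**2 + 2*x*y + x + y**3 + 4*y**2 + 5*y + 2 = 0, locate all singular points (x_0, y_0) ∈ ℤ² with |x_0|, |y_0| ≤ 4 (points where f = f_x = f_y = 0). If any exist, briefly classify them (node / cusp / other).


Singular points: {(0, -1)}; classification: cusp.

Compute partial derivatives:
  f_x = -3*x**2 - 4*x*y - 4*x + y**2 + 2*y + 1.
  f_y = -2*x**2 + 2*x*y + 2*x + 3*y**2 + 8*y + 5.
Scan x_0 ∈ {−4, ..., 4}. For each x_0, f_y(x_0, y) is a polynomial in y; find its integer roots y ∈ {−4, ..., 4}, then test f_x and f at those candidates.
  x = -4: f_y(-4, y) = 3*y**2 - 35; no integer root y with |y| ≤ 4.
  x = -3: f_y(-3, y) = 3*y**2 + 2*y - 19; no integer root y with |y| ≤ 4.
  x = -2: f_y(-2, y) = 3*y**2 + 4*y - 7; vanishes at y ∈ {1}. (-2, 1): f_x = 8 ≠ 0.
  x = -1: f_y(-1, y) = 3*y**2 + 6*y + 1; no integer root y with |y| ≤ 4.
  x = 0: f_y(0, y) = 3*y**2 + 8*y + 5; vanishes at y ∈ {-1}. (0, -1): f_x = 0, f = 0 — SINGULAR.
  x = 1: f_y(1, y) = 3*y**2 + 10*y + 5; no integer root y with |y| ≤ 4.
  x = 2: f_y(2, y) = 3*y**2 + 12*y + 1; no integer root y with |y| ≤ 4.
  x = 3: f_y(3, y) = 3*y**2 + 14*y - 7; no integer root y with |y| ≤ 4.
  x = 4: f_y(4, y) = 3*y**2 + 16*y - 19; vanishes at y ∈ {1}. (4, 1): f_x = -76 ≠ 0.
Only singular point on the grid: (0, -1).
Classify: substitute x = 0 + u, y = -1 + v and expand: f = -u**3 - 2*u**2*v + u*v**2 + v**3 + v**2.
No constant or linear terms (consistent with a singular point). Quadratic part: v**2. Cubic part: -u**3 - 2*u**2*v + u*v**2 + v**3.
The quadratic part v**2 is a perfect square, so there is a single (double) tangent line v = 0, i.e. y = -1. Restricting the cubic part to that line (v = 0) leaves -u**3 ≠ 0, so f is not divisible by v and the branch is v² ≈ u**3 to lowest order — this is a cusp.
Classification: cusp.


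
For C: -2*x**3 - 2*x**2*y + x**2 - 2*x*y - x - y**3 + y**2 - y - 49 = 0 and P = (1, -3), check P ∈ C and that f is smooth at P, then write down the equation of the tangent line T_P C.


Tangent line at P: 13*x - 38*y - 127 = 0.

Step 1: f(1, -3) = 0, so P lies on C.
Step 2: partial derivatives
  f_x(x, y) = -6*x**2 - 4*x*y + 2*x - 2*y - 1, f_y(x, y) = -2*x**2 - 2*x - 3*y**2 + 2*y - 1.
  f_x(P) = 13, f_y(P) = -38 (gradient nonzero, so P is smooth).
Step 3: tangent line at P: 13·(x − 1) + -38·(y − -3) = 0.
Expanding: 13*x - 38*y - 127 = 0.


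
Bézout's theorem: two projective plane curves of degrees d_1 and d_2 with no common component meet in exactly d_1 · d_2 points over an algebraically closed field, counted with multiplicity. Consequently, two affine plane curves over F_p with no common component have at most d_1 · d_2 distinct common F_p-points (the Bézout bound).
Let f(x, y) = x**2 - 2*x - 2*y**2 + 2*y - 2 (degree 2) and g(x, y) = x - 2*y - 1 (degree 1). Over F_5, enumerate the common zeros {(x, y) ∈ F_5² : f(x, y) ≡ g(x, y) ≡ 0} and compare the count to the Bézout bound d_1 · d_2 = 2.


Common zeros: ∅; count = 0; Bézout bound = 2.

deg(f) = 2, deg(g) = 1, so Bézout bound = 2.
Scan x ∈ F_5. For each x, list the y ∈ F_5 with f(x, y) ≡ 0 and those with g(x, y) ≡ 0 (mod 5); the common zeros in that column are the intersection.
  x = 0: f ≡ 0 at y ∈ ∅; g ≡ 0 at y ∈ {2}; common: ∅.
  x = 1: f ≡ 0 at y ∈ {3}; g ≡ 0 at y ∈ {0}; common: ∅.
  x = 2: f ≡ 0 at y ∈ ∅; g ≡ 0 at y ∈ {3}; common: ∅.
  x = 3: f ≡ 0 at y ∈ ∅; g ≡ 0 at y ∈ {1}; common: ∅.
  x = 4: f ≡ 0 at y ∈ ∅; g ≡ 0 at y ∈ {4}; common: ∅.
Collecting: common zeros = ∅, so the count is 0.
Comparison with the Bézout bound: 0 ≤ 2 = deg(f)·deg(g), as expected for curves with no common component (the affine F_5-count falls short of the bound because intersections may lie at infinity, over extension fields, or carry multiplicity).


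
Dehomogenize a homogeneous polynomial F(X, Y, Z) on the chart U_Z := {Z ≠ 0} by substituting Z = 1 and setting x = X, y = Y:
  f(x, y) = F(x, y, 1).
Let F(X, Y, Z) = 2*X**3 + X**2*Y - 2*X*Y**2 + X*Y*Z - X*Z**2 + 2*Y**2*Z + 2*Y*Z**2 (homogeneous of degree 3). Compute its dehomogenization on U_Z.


f(x, y) = 2*x**3 + x**2*y - 2*x*y**2 + x*y - x + 2*y**2 + 2*y

On U_Z we set Z = 1. Each monomial c·X^i·Y^j·Z^k in F becomes c·x^i·y^j·1^k = c·x^i·y^j.
Substituting Z = 1: F(X, Y, 1) = 2*x**3 + x**2*y - 2*x*y**2 + x*y - x + 2*y**2 + 2*y.
Note: deg(f) ≤ deg(F) = 3; strict inequality happens when F is divisible by Z (lost terms).


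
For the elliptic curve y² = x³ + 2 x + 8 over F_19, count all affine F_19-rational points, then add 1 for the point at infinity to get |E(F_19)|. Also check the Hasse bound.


Affine points = {(1, 7), (1, 12), (2, 1), (2, 18), (4, 2), (4, 17), (7, 2), (7, 17), (8, 2), (8, 17), (14, 5), (14, 14), (18, 9), (18, 10)}; affine count = 14; |E(F_19)| = 15.

Discriminant check: Δ ∝ 4a³ + 27b² = 4·2³ + 27·8² = 4·8 + 27·64 ≡ 12 (mod 19). Nonzero ⇒ E is nonsingular.
For each x ∈ F_19, compute rhs = x³ + 2·x + 8 mod 19, then count y ∈ F_19 with y² ≡ rhs.
  x = 0: rhs = 8, matching y values: none (0 points).
  x = 1: rhs = 11, matching y values: 7, 12 (2 points).
  x = 2: rhs = 1, matching y values: 1, 18 (2 points).
  x = 3: rhs = 3, matching y values: none (0 points).
  x = 4: rhs = 4, matching y values: 2, 17 (2 points).
  x = 5: rhs = 10, matching y values: none (0 points).
  x = 6: rhs = 8, matching y values: none (0 points).
  x = 7: rhs = 4, matching y values: 2, 17 (2 points).
  x = 8: rhs = 4, matching y values: 2, 17 (2 points).
  x = 9: rhs = 14, matching y values: none (0 points).
  x = 10: rhs = 2, matching y values: none (0 points).
  x = 11: rhs = 12, matching y values: none (0 points).
  x = 12: rhs = 12, matching y values: none (0 points).
  x = 13: rhs = 8, matching y values: none (0 points).
  x = 14: rhs = 6, matching y values: 5, 14 (2 points).
  x = 15: rhs = 12, matching y values: none (0 points).
  x = 16: rhs = 13, matching y values: none (0 points).
  x = 17: rhs = 15, matching y values: none (0 points).
  x = 18: rhs = 5, matching y values: 9, 10 (2 points).
Total affine count: 14.
Full point count |E(F_19)| = 14 + 1 = 15.
Hasse bound: |15 − (19+1)| = |-5| = 5 ≤ 2√19 ≈ 8.7178 ✓.


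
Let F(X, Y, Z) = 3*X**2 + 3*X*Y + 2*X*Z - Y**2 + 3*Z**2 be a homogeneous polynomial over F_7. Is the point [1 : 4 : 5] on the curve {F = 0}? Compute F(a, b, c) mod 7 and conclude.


F(1,4,5) ≡ 0 (mod 7); P is on the curve.

Evaluate F(1, 4, 5) term-by-term (mod 7).
  3*X**2 ↦ 3·1·1·1 = 3
  3*X*Y ↦ 3·1·4·1 = 12
  2*X*Z ↦ 2·1·1·5 = 10
  -Y**2 ↦ -1·1·16·1 = -16
  3*Z**2 ↦ 3·1·1·25 = 75
Sum: F(1, 4, 5) = (3) + (12) + (10) + (-16) + (75) = 84.
Reducing mod 7: 84 ≡ 0 (mod 7).
Since F(a, b, c) ≡ 0 (mod 7), P lies on the curve.


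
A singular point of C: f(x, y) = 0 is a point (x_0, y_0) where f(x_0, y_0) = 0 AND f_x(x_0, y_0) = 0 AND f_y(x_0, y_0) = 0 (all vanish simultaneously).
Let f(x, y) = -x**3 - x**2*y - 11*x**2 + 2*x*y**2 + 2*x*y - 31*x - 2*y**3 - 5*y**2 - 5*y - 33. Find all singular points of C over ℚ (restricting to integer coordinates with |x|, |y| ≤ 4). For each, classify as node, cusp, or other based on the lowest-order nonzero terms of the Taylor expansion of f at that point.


Singular points: {(-3, -2)}; classification: cusp.

Compute partial derivatives:
  f_x = -3*x**2 - 2*x*y - 22*x + 2*y**2 + 2*y - 31.
  f_y = -x**2 + 4*x*y + 2*x - 6*y**2 - 10*y - 5.
Scan x_0 ∈ {−4, ..., 4}. For each x_0, f_y(x_0, y) is a polynomial in y; find its integer roots y ∈ {−4, ..., 4}, then test f_x and f at those candidates.
  x = -4: f_y(-4, y) = -6*y**2 - 26*y - 29; no integer root y with |y| ≤ 4.
  x = -3: f_y(-3, y) = -6*y**2 - 22*y - 20; vanishes at y ∈ {-2}. (-3, -2): f_x = 0, f = 0 — SINGULAR.
  x = -2: f_y(-2, y) = -6*y**2 - 18*y - 13; no integer root y with |y| ≤ 4.
  x = -1: f_y(-1, y) = -6*y**2 - 14*y - 8; vanishes at y ∈ {-1}. (-1, -1): f_x = -14 ≠ 0.
  x = 0: f_y(0, y) = -6*y**2 - 10*y - 5; no integer root y with |y| ≤ 4.
  x = 1: f_y(1, y) = -6*y**2 - 6*y - 4; no integer root y with |y| ≤ 4.
  x = 2: f_y(2, y) = -6*y**2 - 2*y - 5; no integer root y with |y| ≤ 4.
  x = 3: f_y(3, y) = -6*y**2 + 2*y - 8; no integer root y with |y| ≤ 4.
  x = 4: f_y(4, y) = -6*y**2 + 6*y - 13; no integer root y with |y| ≤ 4.
Only singular point on the grid: (-3, -2).
Classify: substitute x = -3 + u, y = -2 + v and expand: f = -u**3 - u**2*v + 2*u*v**2 - 2*v**3 + v**2.
No constant or linear terms (consistent with a singular point). Quadratic part: v**2. Cubic part: -u**3 - u**2*v + 2*u*v**2 - 2*v**3.
The quadratic part v**2 is a perfect square, so there is a single (double) tangent line v = 0, i.e. y = -2. Restricting the cubic part to that line (v = 0) leaves -u**3 ≠ 0, so f is not divisible by v and the branch is v² ≈ u**3 to lowest order — this is a cusp.
Classification: cusp.


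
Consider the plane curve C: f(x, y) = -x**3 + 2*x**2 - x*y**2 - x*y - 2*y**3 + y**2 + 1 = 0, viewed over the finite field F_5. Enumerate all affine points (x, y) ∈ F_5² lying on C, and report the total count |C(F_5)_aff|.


Affine F_5-points: {(0, 1), (1, 3), (1, 4), (3, 1), (3, 4), (4, 1)}; count = 6.

For each of the 25 pairs (x, y) ∈ F_5², evaluate f(x, y) mod 5. Record the zeros.
  x = 0: [0↦1, 1↦0, 2↦4, 3↦1, 4↦4]  zeros at y ∈ {1}
  x = 1: [0↦2, 1↦4, 2↦4, 3↦0, 4↦0]  zeros at y ∈ {3, 4}
  x = 2: [0↦1, 1↦1, 2↦2, 3↦2, 4↦4]  zeros at y ∈ ∅
  x = 3: [0↦2, 1↦0, 2↦2, 3↦1, 4↦0]  zeros at y ∈ {1, 4}
  x = 4: [0↦4, 1↦0, 2↦3, 3↦1, 4↦2]  zeros at y ∈ {1}
Collecting zeros: affine points = {(0, 1), (1, 3), (1, 4), (3, 1), (3, 4), (4, 1)}.
Total count |C(F_5)_aff| = 6.


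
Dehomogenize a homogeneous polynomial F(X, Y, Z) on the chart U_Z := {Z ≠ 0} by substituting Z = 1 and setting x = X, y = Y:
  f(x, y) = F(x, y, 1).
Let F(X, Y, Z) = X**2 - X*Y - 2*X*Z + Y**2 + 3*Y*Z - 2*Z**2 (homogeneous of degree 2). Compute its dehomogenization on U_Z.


f(x, y) = x**2 - x*y - 2*x + y**2 + 3*y - 2

On U_Z we set Z = 1. Each monomial c·X^i·Y^j·Z^k in F becomes c·x^i·y^j·1^k = c·x^i·y^j.
Substituting Z = 1: F(X, Y, 1) = x**2 - x*y - 2*x + y**2 + 3*y - 2.
Note: deg(f) ≤ deg(F) = 2; strict inequality happens when F is divisible by Z (lost terms).


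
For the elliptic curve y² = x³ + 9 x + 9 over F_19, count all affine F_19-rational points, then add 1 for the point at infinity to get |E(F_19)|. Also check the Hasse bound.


Affine points = {(0, 3), (0, 16), (1, 0), (2, 4), (2, 15), (3, 5), (3, 14), (7, 4), (7, 15), (8, 2), (8, 17), (10, 4), (10, 15), (13, 9), (13, 10), (15, 2), (15, 17)}; affine count = 17; |E(F_19)| = 18.

Discriminant check: Δ ∝ 4a³ + 27b² = 4·9³ + 27·9² = 4·729 + 27·81 ≡ 11 (mod 19). Nonzero ⇒ E is nonsingular.
For each x ∈ F_19, compute rhs = x³ + 9·x + 9 mod 19, then count y ∈ F_19 with y² ≡ rhs.
  x = 0: rhs = 9, matching y values: 3, 16 (2 points).
  x = 1: rhs = 0, matching y values: 0 (1 points).
  x = 2: rhs = 16, matching y values: 4, 15 (2 points).
  x = 3: rhs = 6, matching y values: 5, 14 (2 points).
  x = 4: rhs = 14, matching y values: none (0 points).
  x = 5: rhs = 8, matching y values: none (0 points).
  x = 6: rhs = 13, matching y values: none (0 points).
  x = 7: rhs = 16, matching y values: 4, 15 (2 points).
  x = 8: rhs = 4, matching y values: 2, 17 (2 points).
  x = 9: rhs = 2, matching y values: none (0 points).
  x = 10: rhs = 16, matching y values: 4, 15 (2 points).
  x = 11: rhs = 14, matching y values: none (0 points).
  x = 12: rhs = 2, matching y values: none (0 points).
  x = 13: rhs = 5, matching y values: 9, 10 (2 points).
  x = 14: rhs = 10, matching y values: none (0 points).
  x = 15: rhs = 4, matching y values: 2, 17 (2 points).
  x = 16: rhs = 12, matching y values: none (0 points).
  x = 17: rhs = 2, matching y values: none (0 points).
  x = 18: rhs = 18, matching y values: none (0 points).
Total affine count: 17.
Full point count |E(F_19)| = 17 + 1 = 18.
Hasse bound: |18 − (19+1)| = |-2| = 2 ≤ 2√19 ≈ 8.7178 ✓.


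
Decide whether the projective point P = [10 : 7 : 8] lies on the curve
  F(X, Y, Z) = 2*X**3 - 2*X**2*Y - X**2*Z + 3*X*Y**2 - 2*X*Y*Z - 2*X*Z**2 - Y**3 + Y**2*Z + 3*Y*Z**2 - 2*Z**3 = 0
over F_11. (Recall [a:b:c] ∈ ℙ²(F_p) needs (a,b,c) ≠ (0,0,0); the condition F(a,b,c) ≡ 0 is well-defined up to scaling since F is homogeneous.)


F(10,7,8) ≡ 9 (mod 11); P is NOT on the curve.

Evaluate F(10, 7, 8) term-by-term (mod 11).
  2*X**3 ↦ 2·1000·1·1 = 2000
  -2*X**2*Y ↦ -2·100·7·1 = -1400
  -X**2*Z ↦ -1·100·1·8 = -800
  3*X*Y**2 ↦ 3·10·49·1 = 1470
  -2*X*Y*Z ↦ -2·10·7·8 = -1120
  -2*X*Z**2 ↦ -2·10·1·64 = -1280
  -Y**3 ↦ -1·1·343·1 = -343
  Y**2*Z ↦ 1·1·49·8 = 392
  3*Y*Z**2 ↦ 3·1·7·64 = 1344
  -2*Z**3 ↦ -2·1·1·512 = -1024
Sum: F(10, 7, 8) = (2000) + (-1400) + (-800) + (1470) + (-1120) + (-1280) + (-343) + (392) + (1344) + (-1024) = -761.
Reducing mod 11: -761 ≡ 9 (mod 11).
Since F(a, b, c) ≡ 9 ≠ 0 (mod 11), P does NOT lie on the curve.


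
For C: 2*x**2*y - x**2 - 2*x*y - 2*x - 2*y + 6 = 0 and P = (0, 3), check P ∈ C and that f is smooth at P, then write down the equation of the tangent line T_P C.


Tangent line at P: -8*x - 2*y + 6 = 0.

Step 1: f(0, 3) = 0, so P lies on C.
Step 2: partial derivatives
  f_x(x, y) = 4*x*y - 2*x - 2*y - 2, f_y(x, y) = 2*x**2 - 2*x - 2.
  f_x(P) = -8, f_y(P) = -2 (gradient nonzero, so P is smooth).
Step 3: tangent line at P: -8·(x − 0) + -2·(y − 3) = 0.
Expanding: -8*x - 2*y + 6 = 0.


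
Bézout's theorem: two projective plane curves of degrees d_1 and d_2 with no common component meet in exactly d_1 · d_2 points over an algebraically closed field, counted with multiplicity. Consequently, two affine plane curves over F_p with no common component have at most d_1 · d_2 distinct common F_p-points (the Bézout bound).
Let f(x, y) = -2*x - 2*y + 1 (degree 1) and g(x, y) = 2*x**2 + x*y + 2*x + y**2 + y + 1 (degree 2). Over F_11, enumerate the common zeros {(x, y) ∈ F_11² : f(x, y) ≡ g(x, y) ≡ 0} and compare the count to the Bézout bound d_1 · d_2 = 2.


Common zeros: {(4, 2)}; count = 1; Bézout bound = 2.

deg(f) = 1, deg(g) = 2, so Bézout bound = 2.
Scan x ∈ F_11. For each x, list the y ∈ F_11 with f(x, y) ≡ 0 and those with g(x, y) ≡ 0 (mod 11); the common zeros in that column are the intersection.
  x = 0: f ≡ 0 at y ∈ {6}; g ≡ 0 at y ∈ ∅; common: ∅.
  x = 1: f ≡ 0 at y ∈ {5}; g ≡ 0 at y ∈ ∅; common: ∅.
  x = 2: f ≡ 0 at y ∈ {4}; g ≡ 0 at y ∈ {9, 10}; common: ∅.
  x = 3: f ≡ 0 at y ∈ {3}; g ≡ 0 at y ∈ {8, 10}; common: ∅.
  x = 4: f ≡ 0 at y ∈ {2}; g ≡ 0 at y ∈ {2, 4}; common: {2}.
  x = 5: f ≡ 0 at y ∈ {1}; g ≡ 0 at y ∈ {2, 3}; common: ∅.
  x = 6: f ≡ 0 at y ∈ {0}; g ≡ 0 at y ∈ ∅; common: ∅.
  x = 7: f ≡ 0 at y ∈ {10}; g ≡ 0 at y ∈ ∅; common: ∅.
  x = 8: f ≡ 0 at y ∈ {9}; g ≡ 0 at y ∈ ∅; common: ∅.
  x = 9: f ≡ 0 at y ∈ {8}; g ≡ 0 at y ∈ {3, 9}; common: ∅.
  x = 10: f ≡ 0 at y ∈ {7}; g ≡ 0 at y ∈ ∅; common: ∅.
Collecting: common zeros = {(4, 2)}, so the count is 1.
Comparison with the Bézout bound: 1 ≤ 2 = deg(f)·deg(g), as expected for curves with no common component (the affine F_11-count falls short of the bound because intersections may lie at infinity, over extension fields, or carry multiplicity).


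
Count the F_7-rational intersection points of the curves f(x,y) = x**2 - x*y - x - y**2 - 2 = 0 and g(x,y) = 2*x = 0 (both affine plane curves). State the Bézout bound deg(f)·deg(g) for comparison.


Common zeros: ∅; count = 0; Bézout bound = 2.

deg(f) = 2, deg(g) = 1, so Bézout bound = 2.
Scan x ∈ F_7. For each x, list the y ∈ F_7 with f(x, y) ≡ 0 and those with g(x, y) ≡ 0 (mod 7); the common zeros in that column are the intersection.
  x = 0: f ≡ 0 at y ∈ ∅; g ≡ 0 at y ∈ {0, 1, 2, 3, 4, 5, 6}; common: ∅.
  x = 1: f ≡ 0 at y ∈ {3}; g ≡ 0 at y ∈ ∅; common: ∅.
  x = 2: f ≡ 0 at y ∈ {0, 5}; g ≡ 0 at y ∈ ∅; common: ∅.
  x = 3: f ≡ 0 at y ∈ {1, 3}; g ≡ 0 at y ∈ ∅; common: ∅.
  x = 4: f ≡ 0 at y ∈ {5}; g ≡ 0 at y ∈ ∅; common: ∅.
  x = 5: f ≡ 0 at y ∈ ∅; g ≡ 0 at y ∈ ∅; common: ∅.
  x = 6: f ≡ 0 at y ∈ {0, 1}; g ≡ 0 at y ∈ ∅; common: ∅.
Collecting: common zeros = ∅, so the count is 0.
Comparison with the Bézout bound: 0 ≤ 2 = deg(f)·deg(g), as expected for curves with no common component (the affine F_7-count falls short of the bound because intersections may lie at infinity, over extension fields, or carry multiplicity).


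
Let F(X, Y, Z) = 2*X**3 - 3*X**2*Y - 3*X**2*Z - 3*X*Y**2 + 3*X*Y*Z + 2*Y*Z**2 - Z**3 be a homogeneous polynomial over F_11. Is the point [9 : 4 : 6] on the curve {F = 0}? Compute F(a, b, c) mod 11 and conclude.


F(9,4,6) ≡ 9 (mod 11); P is NOT on the curve.

Evaluate F(9, 4, 6) term-by-term (mod 11).
  2*X**3 ↦ 2·729·1·1 = 1458
  -3*X**2*Y ↦ -3·81·4·1 = -972
  -3*X**2*Z ↦ -3·81·1·6 = -1458
  -3*X*Y**2 ↦ -3·9·16·1 = -432
  3*X*Y*Z ↦ 3·9·4·6 = 648
  2*Y*Z**2 ↦ 2·1·4·36 = 288
  -Z**3 ↦ -1·1·1·216 = -216
Sum: F(9, 4, 6) = (1458) + (-972) + (-1458) + (-432) + (648) + (288) + (-216) = -684.
Reducing mod 11: -684 ≡ 9 (mod 11).
Since F(a, b, c) ≡ 9 ≠ 0 (mod 11), P does NOT lie on the curve.


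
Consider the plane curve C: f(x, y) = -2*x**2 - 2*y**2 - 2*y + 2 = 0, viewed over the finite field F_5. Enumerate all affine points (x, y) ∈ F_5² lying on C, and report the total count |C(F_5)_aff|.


Affine F_5-points: {(0, 2), (1, 0), (1, 4), (2, 1), (2, 3), (3, 1), (3, 3), (4, 0), (4, 4)}; count = 9.

For each of the 25 pairs (x, y) ∈ F_5², evaluate f(x, y) mod 5. Record the zeros.
  x = 0: [0↦2, 1↦3, 2↦0, 3↦3, 4↦2]  zeros at y ∈ {2}
  x = 1: [0↦0, 1↦1, 2↦3, 3↦1, 4↦0]  zeros at y ∈ {0, 4}
  x = 2: [0↦4, 1↦0, 2↦2, 3↦0, 4↦4]  zeros at y ∈ {1, 3}
  x = 3: [0↦4, 1↦0, 2↦2, 3↦0, 4↦4]  zeros at y ∈ {1, 3}
  x = 4: [0↦0, 1↦1, 2↦3, 3↦1, 4↦0]  zeros at y ∈ {0, 4}
Collecting zeros: affine points = {(0, 2), (1, 0), (1, 4), (2, 1), (2, 3), (3, 1), (3, 3), (4, 0), (4, 4)}.
Total count |C(F_5)_aff| = 9.


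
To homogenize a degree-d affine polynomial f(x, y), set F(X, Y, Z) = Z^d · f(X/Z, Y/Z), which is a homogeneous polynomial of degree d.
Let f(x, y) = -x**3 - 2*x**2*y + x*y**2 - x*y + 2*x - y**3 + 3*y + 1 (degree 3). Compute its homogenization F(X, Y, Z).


F(X, Y, Z) = -X**3 - 2*X**2*Y + X*Y**2 - X*Y*Z + 2*X*Z**2 - Y**3 + 3*Y*Z**2 + Z**3

deg(f) = 3.
Substitute x = X/Z, y = Y/Z into f, then multiply by Z^3.
  monomial -1·x^3·y^0 ↦ -1·X^3·Y^0·Z^0.
  monomial -2·x^2·y^1 ↦ -2·X^2·Y^1·Z^0.
  monomial 1·x^1·y^2 ↦ 1·X^1·Y^2·Z^0.
  monomial -1·x^1·y^1 ↦ -1·X^1·Y^1·Z^1.
  monomial 2·x^1·y^0 ↦ 2·X^1·Y^0·Z^2.
  monomial -1·x^0·y^3 ↦ -1·X^0·Y^3·Z^0.
  monomial 3·x^0·y^1 ↦ 3·X^0·Y^1·Z^2.
  monomial 1·x^0·y^0 ↦ 1·X^0·Y^0·Z^3.
Collecting: F(X, Y, Z) = -X**3 - 2*X**2*Y + X*Y**2 - X*Y*Z + 2*X*Z**2 - Y**3 + 3*Y*Z**2 + Z**3.


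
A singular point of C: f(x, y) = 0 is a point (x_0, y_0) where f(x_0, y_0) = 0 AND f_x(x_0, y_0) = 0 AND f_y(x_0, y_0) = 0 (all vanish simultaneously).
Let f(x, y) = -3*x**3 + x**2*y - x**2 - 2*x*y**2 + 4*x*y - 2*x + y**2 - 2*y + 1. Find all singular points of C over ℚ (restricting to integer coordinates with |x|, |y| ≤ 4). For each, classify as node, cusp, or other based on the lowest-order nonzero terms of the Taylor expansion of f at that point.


Singular points: {(0, 1)}; classification: cusp.

Compute partial derivatives:
  f_x = -9*x**2 + 2*x*y - 2*x - 2*y**2 + 4*y - 2.
  f_y = x**2 - 4*x*y + 4*x + 2*y - 2.
Scan x_0 ∈ {−4, ..., 4}. For each x_0, f_y(x_0, y) is a polynomial in y; find its integer roots y ∈ {−4, ..., 4}, then test f_x and f at those candidates.
  x = -4: f_y(-4, y) = 18*y - 2; no integer root y with |y| ≤ 4.
  x = -3: f_y(-3, y) = 14*y - 5; no integer root y with |y| ≤ 4.
  x = -2: f_y(-2, y) = 10*y - 6; no integer root y with |y| ≤ 4.
  x = -1: f_y(-1, y) = 6*y - 5; no integer root y with |y| ≤ 4.
  x = 0: f_y(0, y) = 2*y - 2; vanishes at y ∈ {1}. (0, 1): f_x = 0, f = 0 — SINGULAR.
  x = 1: f_y(1, y) = 3 - 2*y; no integer root y with |y| ≤ 4.
  x = 2: f_y(2, y) = 10 - 6*y; no integer root y with |y| ≤ 4.
  x = 3: f_y(3, y) = 19 - 10*y; no integer root y with |y| ≤ 4.
  x = 4: f_y(4, y) = 30 - 14*y; no integer root y with |y| ≤ 4.
Only singular point on the grid: (0, 1).
Classify: substitute x = 0 + u, y = 1 + v and expand: f = -3*u**3 + u**2*v - 2*u*v**2 + v**2.
No constant or linear terms (consistent with a singular point). Quadratic part: v**2. Cubic part: -3*u**3 + u**2*v - 2*u*v**2.
The quadratic part v**2 is a perfect square, so there is a single (double) tangent line v = 0, i.e. y = 1. Restricting the cubic part to that line (v = 0) leaves -3*u**3 ≠ 0, so f is not divisible by v and the branch is v² ≈ 3*u**3 to lowest order — this is a cusp.
Classification: cusp.


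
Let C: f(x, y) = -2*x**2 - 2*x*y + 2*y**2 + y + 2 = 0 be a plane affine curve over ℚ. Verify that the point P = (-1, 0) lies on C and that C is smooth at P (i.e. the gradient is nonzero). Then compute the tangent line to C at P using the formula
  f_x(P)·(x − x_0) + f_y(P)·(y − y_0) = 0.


Tangent line at P: 4*x + 3*y + 4 = 0.

Step 1: f(-1, 0) = 0, so P lies on C.
Step 2: partial derivatives
  f_x(x, y) = -4*x - 2*y, f_y(x, y) = -2*x + 4*y + 1.
  f_x(P) = 4, f_y(P) = 3 (gradient nonzero, so P is smooth).
Step 3: tangent line at P: 4·(x − -1) + 3·(y − 0) = 0.
Expanding: 4*x + 3*y + 4 = 0.


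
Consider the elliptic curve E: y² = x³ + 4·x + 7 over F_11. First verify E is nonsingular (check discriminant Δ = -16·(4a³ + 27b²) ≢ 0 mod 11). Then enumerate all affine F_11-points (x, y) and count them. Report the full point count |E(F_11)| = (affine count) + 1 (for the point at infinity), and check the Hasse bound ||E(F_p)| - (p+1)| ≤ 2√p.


Affine points = {(1, 1), (1, 10), (2, 1), (2, 10), (5, 3), (5, 8), (6, 4), (6, 7), (7, 2), (7, 9), (8, 1), (8, 10)}; affine count = 12; |E(F_11)| = 13.

Discriminant check: Δ ∝ 4a³ + 27b² = 4·4³ + 27·7² = 4·64 + 27·49 ≡ 6 (mod 11). Nonzero ⇒ E is nonsingular.
For each x ∈ F_11, compute rhs = x³ + 4·x + 7 mod 11, then count y ∈ F_11 with y² ≡ rhs.
  x = 0: rhs = 7, matching y values: none (0 points).
  x = 1: rhs = 1, matching y values: 1, 10 (2 points).
  x = 2: rhs = 1, matching y values: 1, 10 (2 points).
  x = 3: rhs = 2, matching y values: none (0 points).
  x = 4: rhs = 10, matching y values: none (0 points).
  x = 5: rhs = 9, matching y values: 3, 8 (2 points).
  x = 6: rhs = 5, matching y values: 4, 7 (2 points).
  x = 7: rhs = 4, matching y values: 2, 9 (2 points).
  x = 8: rhs = 1, matching y values: 1, 10 (2 points).
  x = 9: rhs = 2, matching y values: none (0 points).
  x = 10: rhs = 2, matching y values: none (0 points).
Total affine count: 12.
Full point count |E(F_11)| = 12 + 1 = 13.
Hasse bound: |13 − (11+1)| = |1| = 1 ≤ 2√11 ≈ 6.6332 ✓.


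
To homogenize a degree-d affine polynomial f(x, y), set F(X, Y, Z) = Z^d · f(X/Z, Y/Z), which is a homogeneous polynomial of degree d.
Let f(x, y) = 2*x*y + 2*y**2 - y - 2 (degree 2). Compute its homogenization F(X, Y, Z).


F(X, Y, Z) = 2*X*Y + 2*Y**2 - Y*Z - 2*Z**2

deg(f) = 2.
Substitute x = X/Z, y = Y/Z into f, then multiply by Z^2.
  monomial 2·x^1·y^1 ↦ 2·X^1·Y^1·Z^0.
  monomial 2·x^0·y^2 ↦ 2·X^0·Y^2·Z^0.
  monomial -1·x^0·y^1 ↦ -1·X^0·Y^1·Z^1.
  monomial -2·x^0·y^0 ↦ -2·X^0·Y^0·Z^2.
Collecting: F(X, Y, Z) = 2*X*Y + 2*Y**2 - Y*Z - 2*Z**2.


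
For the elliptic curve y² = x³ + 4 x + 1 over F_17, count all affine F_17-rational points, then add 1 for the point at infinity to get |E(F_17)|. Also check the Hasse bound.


Affine points = {(0, 1), (0, 16), (2, 0), (4, 8), (4, 9), (7, 7), (7, 10), (8, 1), (8, 16), (9, 1), (9, 16), (10, 2), (10, 15), (11, 4), (11, 13), (12, 3), (12, 14), (14, 8), (14, 9), (15, 6), (15, 11), (16, 8), (16, 9)}; affine count = 23; |E(F_17)| = 24.

Discriminant check: Δ ∝ 4a³ + 27b² = 4·4³ + 27·1² = 4·64 + 27·1 ≡ 11 (mod 17). Nonzero ⇒ E is nonsingular.
For each x ∈ F_17, compute rhs = x³ + 4·x + 1 mod 17, then count y ∈ F_17 with y² ≡ rhs.
  x = 0: rhs = 1, matching y values: 1, 16 (2 points).
  x = 1: rhs = 6, matching y values: none (0 points).
  x = 2: rhs = 0, matching y values: 0 (1 points).
  x = 3: rhs = 6, matching y values: none (0 points).
  x = 4: rhs = 13, matching y values: 8, 9 (2 points).
  x = 5: rhs = 10, matching y values: none (0 points).
  x = 6: rhs = 3, matching y values: none (0 points).
  x = 7: rhs = 15, matching y values: 7, 10 (2 points).
  x = 8: rhs = 1, matching y values: 1, 16 (2 points).
  x = 9: rhs = 1, matching y values: 1, 16 (2 points).
  x = 10: rhs = 4, matching y values: 2, 15 (2 points).
  x = 11: rhs = 16, matching y values: 4, 13 (2 points).
  x = 12: rhs = 9, matching y values: 3, 14 (2 points).
  x = 13: rhs = 6, matching y values: none (0 points).
  x = 14: rhs = 13, matching y values: 8, 9 (2 points).
  x = 15: rhs = 2, matching y values: 6, 11 (2 points).
  x = 16: rhs = 13, matching y values: 8, 9 (2 points).
Total affine count: 23.
Full point count |E(F_17)| = 23 + 1 = 24.
Hasse bound: |24 − (17+1)| = |6| = 6 ≤ 2√17 ≈ 8.2462 ✓.


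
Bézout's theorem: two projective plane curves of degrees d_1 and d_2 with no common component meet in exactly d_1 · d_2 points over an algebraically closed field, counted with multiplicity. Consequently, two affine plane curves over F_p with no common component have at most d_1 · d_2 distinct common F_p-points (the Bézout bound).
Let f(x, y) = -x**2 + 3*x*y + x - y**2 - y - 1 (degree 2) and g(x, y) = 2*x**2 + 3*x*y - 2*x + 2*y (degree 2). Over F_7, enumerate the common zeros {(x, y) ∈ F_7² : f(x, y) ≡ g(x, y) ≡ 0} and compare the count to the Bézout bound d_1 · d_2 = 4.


Common zeros: {(6, 4)}; count = 1; Bézout bound = 4.

deg(f) = 2, deg(g) = 2, so Bézout bound = 4.
Scan x ∈ F_7. For each x, list the y ∈ F_7 with f(x, y) ≡ 0 and those with g(x, y) ≡ 0 (mod 7); the common zeros in that column are the intersection.
  x = 0: f ≡ 0 at y ∈ {2, 4}; g ≡ 0 at y ∈ {0}; common: ∅.
  x = 1: f ≡ 0 at y ∈ {1}; g ≡ 0 at y ∈ {0}; common: ∅.
  x = 2: f ≡ 0 at y ∈ ∅; g ≡ 0 at y ∈ {3}; common: ∅.
  x = 3: f ≡ 0 at y ∈ {0, 1}; g ≡ 0 at y ∈ {4}; common: ∅.
  x = 4: f ≡ 0 at y ∈ ∅; g ≡ 0 at y ∈ ∅; common: ∅.
  x = 5: f ≡ 0 at y ∈ {0}; g ≡ 0 at y ∈ {3}; common: ∅.
  x = 6: f ≡ 0 at y ∈ {4, 6}; g ≡ 0 at y ∈ {4}; common: {4}.
Collecting: common zeros = {(6, 4)}, so the count is 1.
Comparison with the Bézout bound: 1 ≤ 4 = deg(f)·deg(g), as expected for curves with no common component (the affine F_7-count falls short of the bound because intersections may lie at infinity, over extension fields, or carry multiplicity).


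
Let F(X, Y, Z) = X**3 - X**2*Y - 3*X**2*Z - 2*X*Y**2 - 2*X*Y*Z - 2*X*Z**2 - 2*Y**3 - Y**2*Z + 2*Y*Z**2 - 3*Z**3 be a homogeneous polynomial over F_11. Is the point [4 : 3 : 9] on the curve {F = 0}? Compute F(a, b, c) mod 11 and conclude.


F(4,3,9) ≡ 2 (mod 11); P is NOT on the curve.

Evaluate F(4, 3, 9) term-by-term (mod 11).
  X**3 ↦ 1·64·1·1 = 64
  -X**2*Y ↦ -1·16·3·1 = -48
  -3*X**2*Z ↦ -3·16·1·9 = -432
  -2*X*Y**2 ↦ -2·4·9·1 = -72
  -2*X*Y*Z ↦ -2·4·3·9 = -216
  -2*X*Z**2 ↦ -2·4·1·81 = -648
  -2*Y**3 ↦ -2·1·27·1 = -54
  -Y**2*Z ↦ -1·1·9·9 = -81
  2*Y*Z**2 ↦ 2·1·3·81 = 486
  -3*Z**3 ↦ -3·1·1·729 = -2187
Sum: F(4, 3, 9) = (64) + (-48) + (-432) + (-72) + (-216) + (-648) + (-54) + (-81) + (486) + (-2187) = -3188.
Reducing mod 11: -3188 ≡ 2 (mod 11).
Since F(a, b, c) ≡ 2 ≠ 0 (mod 11), P does NOT lie on the curve.


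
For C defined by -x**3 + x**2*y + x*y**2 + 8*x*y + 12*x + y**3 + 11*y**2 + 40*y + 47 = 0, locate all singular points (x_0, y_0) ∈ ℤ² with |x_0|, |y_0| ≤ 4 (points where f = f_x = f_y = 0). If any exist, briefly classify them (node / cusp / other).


Singular points: {(-1, -3)}; classification: cusp.

Compute partial derivatives:
  f_x = -3*x**2 + 2*x*y + y**2 + 8*y + 12.
  f_y = x**2 + 2*x*y + 8*x + 3*y**2 + 22*y + 40.
Scan x_0 ∈ {−4, ..., 4}. For each x_0, f_y(x_0, y) is a polynomial in y; find its integer roots y ∈ {−4, ..., 4}, then test f_x and f at those candidates.
  x = -4: f_y(-4, y) = 3*y**2 + 14*y + 24; no integer root y with |y| ≤ 4.
  x = -3: f_y(-3, y) = 3*y**2 + 16*y + 25; no integer root y with |y| ≤ 4.
  x = -2: f_y(-2, y) = 3*y**2 + 18*y + 28; no integer root y with |y| ≤ 4.
  x = -1: f_y(-1, y) = 3*y**2 + 20*y + 33; vanishes at y ∈ {-3}. (-1, -3): f_x = 0, f = 0 — SINGULAR.
  x = 0: f_y(0, y) = 3*y**2 + 22*y + 40; vanishes at y ∈ {-4}. (0, -4): f_x = -4 ≠ 0.
  x = 1: f_y(1, y) = 3*y**2 + 24*y + 49; no integer root y with |y| ≤ 4.
  x = 2: f_y(2, y) = 3*y**2 + 26*y + 60; no integer root y with |y| ≤ 4.
  x = 3: f_y(3, y) = 3*y**2 + 28*y + 73; no integer root y with |y| ≤ 4.
  x = 4: f_y(4, y) = 3*y**2 + 30*y + 88; no integer root y with |y| ≤ 4.
Only singular point on the grid: (-1, -3).
Classify: substitute x = -1 + u, y = -3 + v and expand: f = -u**3 + u**2*v + u*v**2 + v**3 + v**2.
No constant or linear terms (consistent with a singular point). Quadratic part: v**2. Cubic part: -u**3 + u**2*v + u*v**2 + v**3.
The quadratic part v**2 is a perfect square, so there is a single (double) tangent line v = 0, i.e. y = -3. Restricting the cubic part to that line (v = 0) leaves -u**3 ≠ 0, so f is not divisible by v and the branch is v² ≈ u**3 to lowest order — this is a cusp.
Classification: cusp.


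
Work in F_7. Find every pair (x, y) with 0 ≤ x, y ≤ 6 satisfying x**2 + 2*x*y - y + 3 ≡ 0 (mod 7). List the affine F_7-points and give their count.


Affine F_7-points: {(0, 3), (1, 3), (2, 0), (3, 6), (5, 0), (6, 6)}; count = 6.

For each of the 49 pairs (x, y) ∈ F_7², evaluate f(x, y) mod 7. Record the zeros.
  x = 0: [0↦3, 1↦2, 2↦1, 3↦0, 4↦6, 5↦5, 6↦4]  zeros at y ∈ {3}
  x = 1: [0↦4, 1↦5, 2↦6, 3↦0, 4↦1, 5↦2, 6↦3]  zeros at y ∈ {3}
  x = 2: [0↦0, 1↦3, 2↦6, 3↦2, 4↦5, 5↦1, 6↦4]  zeros at y ∈ {0}
  x = 3: [0↦5, 1↦3, 2↦1, 3↦6, 4↦4, 5↦2, 6↦0]  zeros at y ∈ {6}
  x = 4: [0↦5, 1↦5, 2↦5, 3↦5, 4↦5, 5↦5, 6↦5]  zeros at y ∈ ∅
  x = 5: [0↦0, 1↦2, 2↦4, 3↦6, 4↦1, 5↦3, 6↦5]  zeros at y ∈ {0}
  x = 6: [0↦4, 1↦1, 2↦5, 3↦2, 4↦6, 5↦3, 6↦0]  zeros at y ∈ {6}
Collecting zeros: affine points = {(0, 3), (1, 3), (2, 0), (3, 6), (5, 0), (6, 6)}.
Total count |C(F_7)_aff| = 6.


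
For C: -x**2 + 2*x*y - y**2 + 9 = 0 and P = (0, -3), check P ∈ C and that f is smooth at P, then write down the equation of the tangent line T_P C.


Tangent line at P: -6*x + 6*y + 18 = 0.

Step 1: f(0, -3) = 0, so P lies on C.
Step 2: partial derivatives
  f_x(x, y) = -2*x + 2*y, f_y(x, y) = 2*x - 2*y.
  f_x(P) = -6, f_y(P) = 6 (gradient nonzero, so P is smooth).
Step 3: tangent line at P: -6·(x − 0) + 6·(y − -3) = 0.
Expanding: -6*x + 6*y + 18 = 0.


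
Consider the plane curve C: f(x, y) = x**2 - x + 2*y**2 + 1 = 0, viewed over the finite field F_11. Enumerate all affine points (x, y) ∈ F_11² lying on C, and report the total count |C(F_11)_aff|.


Affine F_11-points: {(0, 4), (0, 7), (1, 4), (1, 7), (2, 2), (2, 9), (6, 1), (6, 10), (10, 2), (10, 9)}; count = 10.

For each of the 121 pairs (x, y) ∈ F_11², evaluate f(x, y) mod 11. Record the zeros.
  x = 0: [0↦1, 1↦3, 2↦9, 3↦8, 4↦0, 5↦7, 6↦7, 7↦0, 8↦8, 9↦9, 10↦3]  zeros at y ∈ {4, 7}
  x = 1: [0↦1, 1↦3, 2↦9, 3↦8, 4↦0, 5↦7, 6↦7, 7↦0, 8↦8, 9↦9, 10↦3]  zeros at y ∈ {4, 7}
  x = 2: [0↦3, 1↦5, 2↦0, 3↦10, 4↦2, 5↦9, 6↦9, 7↦2, 8↦10, 9↦0, 10↦5]  zeros at y ∈ {2, 9}
  x = 3: [0↦7, 1↦9, 2↦4, 3↦3, 4↦6, 5↦2, 6↦2, 7↦6, 8↦3, 9↦4, 10↦9]  zeros at y ∈ ∅
  x = 4: [0↦2, 1↦4, 2↦10, 3↦9, 4↦1, 5↦8, 6↦8, 7↦1, 8↦9, 9↦10, 10↦4]  zeros at y ∈ ∅
  x = 5: [0↦10, 1↦1, 2↦7, 3↦6, 4↦9, 5↦5, 6↦5, 7↦9, 8↦6, 9↦7, 10↦1]  zeros at y ∈ ∅
  x = 6: [0↦9, 1↦0, 2↦6, 3↦5, 4↦8, 5↦4, 6↦4, 7↦8, 8↦5, 9↦6, 10↦0]  zeros at y ∈ {1, 10}
  x = 7: [0↦10, 1↦1, 2↦7, 3↦6, 4↦9, 5↦5, 6↦5, 7↦9, 8↦6, 9↦7, 10↦1]  zeros at y ∈ ∅
  x = 8: [0↦2, 1↦4, 2↦10, 3↦9, 4↦1, 5↦8, 6↦8, 7↦1, 8↦9, 9↦10, 10↦4]  zeros at y ∈ ∅
  x = 9: [0↦7, 1↦9, 2↦4, 3↦3, 4↦6, 5↦2, 6↦2, 7↦6, 8↦3, 9↦4, 10↦9]  zeros at y ∈ ∅
  x = 10: [0↦3, 1↦5, 2↦0, 3↦10, 4↦2, 5↦9, 6↦9, 7↦2, 8↦10, 9↦0, 10↦5]  zeros at y ∈ {2, 9}
Collecting zeros: affine points = {(0, 4), (0, 7), (1, 4), (1, 7), (2, 2), (2, 9), (6, 1), (6, 10), (10, 2), (10, 9)}.
Total count |C(F_11)_aff| = 10.


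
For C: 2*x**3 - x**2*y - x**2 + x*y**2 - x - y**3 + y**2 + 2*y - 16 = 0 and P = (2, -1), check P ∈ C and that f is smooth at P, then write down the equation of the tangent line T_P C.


Tangent line at P: 24*x - 11*y - 59 = 0.

Step 1: f(2, -1) = 0, so P lies on C.
Step 2: partial derivatives
  f_x(x, y) = 6*x**2 - 2*x*y - 2*x + y**2 - 1, f_y(x, y) = -x**2 + 2*x*y - 3*y**2 + 2*y + 2.
  f_x(P) = 24, f_y(P) = -11 (gradient nonzero, so P is smooth).
Step 3: tangent line at P: 24·(x − 2) + -11·(y − -1) = 0.
Expanding: 24*x - 11*y - 59 = 0.


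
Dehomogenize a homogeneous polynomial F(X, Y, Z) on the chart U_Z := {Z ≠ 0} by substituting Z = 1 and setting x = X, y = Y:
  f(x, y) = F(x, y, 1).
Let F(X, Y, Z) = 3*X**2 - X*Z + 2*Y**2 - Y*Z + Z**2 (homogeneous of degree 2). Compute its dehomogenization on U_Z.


f(x, y) = 3*x**2 - x + 2*y**2 - y + 1

On U_Z we set Z = 1. Each monomial c·X^i·Y^j·Z^k in F becomes c·x^i·y^j·1^k = c·x^i·y^j.
Substituting Z = 1: F(X, Y, 1) = 3*x**2 - x + 2*y**2 - y + 1.
Note: deg(f) ≤ deg(F) = 2; strict inequality happens when F is divisible by Z (lost terms).


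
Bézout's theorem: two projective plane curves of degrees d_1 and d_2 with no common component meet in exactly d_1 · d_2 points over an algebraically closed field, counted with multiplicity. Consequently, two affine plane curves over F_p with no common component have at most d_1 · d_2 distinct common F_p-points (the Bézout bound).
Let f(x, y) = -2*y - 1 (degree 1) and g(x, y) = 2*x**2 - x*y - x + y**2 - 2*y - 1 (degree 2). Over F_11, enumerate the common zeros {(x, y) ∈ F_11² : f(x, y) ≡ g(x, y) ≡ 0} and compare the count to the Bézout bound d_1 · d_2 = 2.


Common zeros: {(4, 5), (10, 5)}; count = 2; Bézout bound = 2.

deg(f) = 1, deg(g) = 2, so Bézout bound = 2.
Scan x ∈ F_11. For each x, list the y ∈ F_11 with f(x, y) ≡ 0 and those with g(x, y) ≡ 0 (mod 11); the common zeros in that column are the intersection.
  x = 0: f ≡ 0 at y ∈ {5}; g ≡ 0 at y ∈ ∅; common: ∅.
  x = 1: f ≡ 0 at y ∈ {5}; g ≡ 0 at y ∈ {0, 3}; common: ∅.
  x = 2: f ≡ 0 at y ∈ {5}; g ≡ 0 at y ∈ ∅; common: ∅.
  x = 3: f ≡ 0 at y ∈ {5}; g ≡ 0 at y ∈ ∅; common: ∅.
  x = 4: f ≡ 0 at y ∈ {5}; g ≡ 0 at y ∈ {1, 5}; common: {5}.
  x = 5: f ≡ 0 at y ∈ {5}; g ≡ 0 at y ∈ {0, 7}; common: ∅.
  x = 6: f ≡ 0 at y ∈ {5}; g ≡ 0 at y ∈ ∅; common: ∅.
  x = 7: f ≡ 0 at y ∈ {5}; g ≡ 0 at y ∈ ∅; common: ∅.
  x = 8: f ≡ 0 at y ∈ {5}; g ≡ 0 at y ∈ {1, 9}; common: ∅.
  x = 9: f ≡ 0 at y ∈ {5}; g ≡ 0 at y ∈ ∅; common: ∅.
  x = 10: f ≡ 0 at y ∈ {5}; g ≡ 0 at y ∈ {5, 7}; common: {5}.
Collecting: common zeros = {(4, 5), (10, 5)}, so the count is 2.
Comparison with the Bézout bound: 2 ≤ 2 = deg(f)·deg(g), as expected for curves with no common component (the bound is attained).


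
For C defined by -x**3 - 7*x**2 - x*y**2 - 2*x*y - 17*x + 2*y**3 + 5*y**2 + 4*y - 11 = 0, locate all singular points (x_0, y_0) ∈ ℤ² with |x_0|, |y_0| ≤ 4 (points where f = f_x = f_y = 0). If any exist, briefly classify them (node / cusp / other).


Singular points: {(-2, -1)}; classification: node.

Compute partial derivatives:
  f_x = -3*x**2 - 14*x - y**2 - 2*y - 17.
  f_y = -2*x*y - 2*x + 6*y**2 + 10*y + 4.
Scan x_0 ∈ {−4, ..., 4}. For each x_0, f_y(x_0, y) is a polynomial in y; find its integer roots y ∈ {−4, ..., 4}, then test f_x and f at those candidates.
  x = -4: f_y(-4, y) = 6*y**2 + 18*y + 12; vanishes at y ∈ {-2, -1}. (-4, -2): f_x = -9 ≠ 0; (-4, -1): f_x = -8 ≠ 0.
  x = -3: f_y(-3, y) = 6*y**2 + 16*y + 10; vanishes at y ∈ {-1}. (-3, -1): f_x = -1 ≠ 0.
  x = -2: f_y(-2, y) = 6*y**2 + 14*y + 8; vanishes at y ∈ {-1}. (-2, -1): f_x = 0, f = 0 — SINGULAR.
  x = -1: f_y(-1, y) = 6*y**2 + 12*y + 6; vanishes at y ∈ {-1}. (-1, -1): f_x = -5 ≠ 0.
  x = 0: f_y(0, y) = 6*y**2 + 10*y + 4; vanishes at y ∈ {-1}. (0, -1): f_x = -16 ≠ 0.
  x = 1: f_y(1, y) = 6*y**2 + 8*y + 2; vanishes at y ∈ {-1}. (1, -1): f_x = -33 ≠ 0.
  x = 2: f_y(2, y) = 6*y**2 + 6*y; vanishes at y ∈ {-1, 0}. (2, -1): f_x = -56 ≠ 0; (2, 0): f_x = -57 ≠ 0.
  x = 3: f_y(3, y) = 6*y**2 + 4*y - 2; vanishes at y ∈ {-1}. (3, -1): f_x = -85 ≠ 0.
  x = 4: f_y(4, y) = 6*y**2 + 2*y - 4; vanishes at y ∈ {-1}. (4, -1): f_x = -120 ≠ 0.
Only singular point on the grid: (-2, -1).
Classify: substitute x = -2 + u, y = -1 + v and expand: f = -u**3 - u**2 - u*v**2 + 2*v**3 + v**2.
No constant or linear terms (consistent with a singular point). Quadratic part: -u**2 + v**2. Cubic part: -u**3 - u*v**2 + 2*v**3.
The quadratic part v**2 - u**2 = (v − u)(v + u) splits into two distinct linear factors, so there are two distinct tangent lines y − -1 = ±(x − -2) — this is a node (ordinary double point).
Classification: node.
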